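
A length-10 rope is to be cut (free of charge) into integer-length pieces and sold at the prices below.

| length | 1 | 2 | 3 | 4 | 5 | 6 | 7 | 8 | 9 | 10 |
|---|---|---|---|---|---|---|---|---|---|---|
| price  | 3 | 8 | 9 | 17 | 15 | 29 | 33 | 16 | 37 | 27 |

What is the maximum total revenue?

46

Consider every possible first cut. R[k] is the best of p[i]+R[k−i] over all sellable i≤k.
R[1] = 3
R[2] = 8
R[3] = 11  (first piece 1, then R[2]=8)
R[4] = 17
R[5] = 20  (first piece 1, then R[4]=17)
R[6] = 29
R[7] = 33
R[8] = 37  (first piece 2, then R[6]=29)
R[9] = 41  (first piece 2, then R[7]=33)
R[10] = 46  (first piece 4, then R[6]=29)
One optimal cutting: 6 + 4 → $29 + $17 = $46.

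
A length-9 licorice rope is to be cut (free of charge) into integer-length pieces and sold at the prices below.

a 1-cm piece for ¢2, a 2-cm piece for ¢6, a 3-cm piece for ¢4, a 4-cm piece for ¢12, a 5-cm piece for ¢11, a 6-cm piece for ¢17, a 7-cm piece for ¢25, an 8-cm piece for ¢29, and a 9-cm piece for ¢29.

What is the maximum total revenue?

31

Build best[k] bottom-up: best[k] = max over allowed piece i of (p[i] + best[k−i]).
best[1] = 2
best[2] = max(2+2, 6+0) = 6
best[3] = max(2+6, 6+2, 4+0) = 8
best[4] = max(2+8, 6+6, 4+2, 12+0) = 12
best[5] = max(2+12, 6+8, 4+6, 12+2, 11+0) = 14
best[6] = max(2+14, 6+12, 4+8, 12+6, 11+2, 17+0) = 18
best[7] = max(2+18, 6+14, 4+12, …, 17+2, 25+0) = 25
best[8] = max(2+25, 6+18, 4+14, …, 25+2, 29+0) = 29
best[9] = max(2+29, 6+25, 4+18, …, 29+2, 29+0) = 31
One optimal cutting: 8 + 1 → ¢29 + ¢2 = ¢31.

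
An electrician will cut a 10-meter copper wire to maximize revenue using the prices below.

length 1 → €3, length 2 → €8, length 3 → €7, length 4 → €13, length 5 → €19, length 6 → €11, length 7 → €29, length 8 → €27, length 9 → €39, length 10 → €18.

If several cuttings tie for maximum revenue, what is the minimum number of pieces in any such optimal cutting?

2

Build r[k] bottom-up: r[k] = max over allowed piece i of (p[i] + r[k−i]).
r[1] = 3
r[2] = max(3+3, 8+0) = 8
r[3] = max(3+8, 8+3, 7+0) = 11
r[4] = max(3+11, 8+8, 7+3, 13+0) = 16
r[5] = max(3+16, 8+11, 7+8, 13+3, 19+0) = 19
r[6] = max(3+19, 8+16, 7+11, 13+8, 19+3, 11+0) = 24
r[7] = max(3+24, 8+19, 7+16, …, 11+3, 29+0) = 29
r[8] = max(3+29, 8+24, 7+19, …, 29+3, 27+0) = 32
r[9] = max(3+32, 8+29, 7+24, …, 27+3, 39+0) = 39
r[10] = max(3+39, 8+32, 7+29, …, 39+3, 18+0) = 42
Maximum revenue is €42.
Now minimize piece count subject to staying optimal: for each k, pieces[k] = 1 + min over i with p[i]+r[k−i]=r[k] of pieces[k−i].
pieces[7] = 1
pieces[8] = 2
pieces[9] = 1
pieces[10] = 2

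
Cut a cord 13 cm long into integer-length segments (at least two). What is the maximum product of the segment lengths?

Fill f[k] for k=2..13: at each k try every first piece i and multiply by the better of (k−i) uncut or f[k−i].
f[2] = 1*max(1,0) = 1*1 = 1
f[3] = max(1*2, 2*1) = 2
f[4] = max(1*3, 2*2, 3*1) = 4
f[5] = max(1*4, 2*3, 3*2, 4*1) = 6
f[6] = max(1*6, 2*4, 3*3, 4*2, 5*1) = 9
f[7] = max(1*9, 2*6, 3*4, 4*3, 5*2, 6*1) = 12
f[8] = max(1*12, 2*9, 3*6, …, 6*2, 7*1) = 18
f[9] = max(1*18, 2*12, 3*9, …, 7*2, 8*1) = 27
f[10] = max(1*27, 2*18, 3*12, …, 8*2, 9*1) = 36
f[11] = max(1*36, 2*27, 3*18, …, 9*2, 10*1) = 54
f[12] = max(1*54, 2*36, 3*27, …, 10*2, 11*1) = 81
f[13] = max(1*81, 2*54, 3*36, …, 11*2, 12*1) = 108
One optimal split: 3 + 3 + 3 + 2 + 2; product 3*3*3*2*2 = 108.

108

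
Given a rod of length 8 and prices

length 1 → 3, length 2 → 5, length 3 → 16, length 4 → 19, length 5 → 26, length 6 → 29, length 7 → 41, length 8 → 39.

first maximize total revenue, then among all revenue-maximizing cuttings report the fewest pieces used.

2

Let r[k] be the best obtainable value from length k. For each k, try every first piece i and keep the best of price[i] + r[k−i].
r[1] = 3
r[2] = max(3+3, 5+0) = 6
r[3] = max(3+6, 5+3, 16+0) = 16
r[4] = max(3+16, 5+6, 16+3, 19+0) = 19
r[5] = max(3+19, 5+16, 16+6, 19+3, 26+0) = 26
r[6] = max(3+26, 5+19, 16+16, 19+6, 26+3, 29+0) = 32
r[7] = max(3+32, 5+26, 16+19, …, 29+3, 41+0) = 41
r[8] = max(3+41, 5+32, 16+26, …, 41+3, 39+0) = 44
Maximum revenue is 44.
Now minimize piece count subject to staying optimal: for each k, pieces[k] = 1 + min over i with p[i]+r[k−i]=r[k] of pieces[k−i].
pieces[5] = 1
pieces[6] = 2
pieces[7] = 1
pieces[8] = 2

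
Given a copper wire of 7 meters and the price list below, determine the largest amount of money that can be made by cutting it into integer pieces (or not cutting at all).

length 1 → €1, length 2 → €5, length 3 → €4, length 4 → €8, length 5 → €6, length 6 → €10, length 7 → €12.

Consider every possible first cut. R[k] is the best of p[i]+R[k−i] over all sellable i≤k.
R[1] = 1
R[2] = 5
R[3] = 6  (first piece 1, then R[2]=5)
R[4] = 10  (first piece 2, then R[2]=5)
R[5] = 11  (first piece 1, then R[4]=10)
R[6] = 15  (first piece 2, then R[4]=10)
R[7] = 16  (first piece 1, then R[6]=15)
One optimal cutting: 2 + 2 + 2 + 1 → €5 + €5 + €5 + €1 = €16.

16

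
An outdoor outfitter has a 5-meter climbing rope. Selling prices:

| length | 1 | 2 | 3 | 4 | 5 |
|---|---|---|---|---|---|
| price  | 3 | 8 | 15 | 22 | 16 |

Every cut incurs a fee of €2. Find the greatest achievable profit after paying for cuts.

23

Build v[k] bottom-up: v[k] = max over allowed piece i of (p[i] + v[k−i]) − 2 per cut.
v[1] = 3
v[2] = 8
v[3] = 15
v[4] = 22
v[5] = 23  (first piece 1, then v[4]=22)
One optimal plan: pieces 4 + 1 (1 cut) → €25 − €2 = €23.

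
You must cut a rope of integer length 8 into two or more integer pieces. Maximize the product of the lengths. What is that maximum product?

Fill g[k] for k=2..8: at each k try every first piece i and multiply by the better of (k−i) uncut or g[k−i].
g[2] = 1×max(1,0) = 1×1 = 1
g[3] = 1×max(2,1) = 1×2 = 2
g[4] = 2×max(2,1) = 2×2 = 4
g[5] = 2×max(3,2) = 2×3 = 6
g[6] = 3×max(3,2) = 3×3 = 9
g[7] = 2×max(5,6) = 2×6 = 12
g[8] = 2×max(6,9) = 2×9 = 18
One optimal split: 3 + 3 + 2; product 3×3×2 = 18.

18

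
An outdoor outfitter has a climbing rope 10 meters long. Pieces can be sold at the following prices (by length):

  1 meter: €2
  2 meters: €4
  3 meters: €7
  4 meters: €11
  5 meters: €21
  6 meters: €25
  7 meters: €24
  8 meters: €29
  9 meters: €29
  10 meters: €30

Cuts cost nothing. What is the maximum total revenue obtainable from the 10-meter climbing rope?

Consider every possible first cut. r[k] is the best of p[i]+r[k−i] over all sellable i≤k.
r[1] = 2
r[2] = 4  (first piece 1, then r[1]=2)
r[3] = 7
r[4] = 11
r[5] = 21
r[6] = 25
r[7] = 27  (first piece 1, then r[6]=25)
r[8] = 29  (first piece 1, then r[7]=27)
r[9] = 32  (first piece 3, then r[6]=25)
r[10] = 42  (first piece 5, then r[5]=21)
One optimal cutting: 5 + 5 → €21 + €21 = €42.

42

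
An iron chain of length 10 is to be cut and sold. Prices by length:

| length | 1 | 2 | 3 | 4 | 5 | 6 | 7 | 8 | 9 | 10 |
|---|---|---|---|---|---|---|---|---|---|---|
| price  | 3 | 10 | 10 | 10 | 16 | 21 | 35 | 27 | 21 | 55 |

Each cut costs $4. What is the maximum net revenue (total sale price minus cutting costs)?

Let v[k] be the best obtainable value from length k. For each k, try every first piece i and keep the best of price[i] + v[k−i] minus the 4 cut fee when i<k.
v[1] = 3
v[2] = 10
v[3] = 10
v[4] = 16  (first piece 2, then v[2]=10)
v[5] = 16  (first piece 2, then v[3]=10)
v[6] = 22  (first piece 2, then v[4]=16)
v[7] = 35
v[8] = 34  (first piece 1, then v[7]=35)
v[9] = 41  (first piece 2, then v[7]=35)
v[10] = 55
Best is to make no cuts and sell whole for $55.

55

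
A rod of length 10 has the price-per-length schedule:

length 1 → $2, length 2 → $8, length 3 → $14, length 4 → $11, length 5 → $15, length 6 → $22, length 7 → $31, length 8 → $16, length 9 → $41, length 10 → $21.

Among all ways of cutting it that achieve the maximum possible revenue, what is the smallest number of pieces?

Consider every possible first cut. r[k] is the best of p[i]+r[k−i] over all sellable i≤k.
r[1] = 2
r[2] = 8
r[3] = 14
r[4] = 16  (first piece 1, then r[3]=14)
r[5] = 22  (first piece 2, then r[3]=14)
r[6] = 28  (first piece 3, then r[3]=14)
r[7] = 31
r[8] = 36  (first piece 2, then r[6]=28)
r[9] = 42  (first piece 3, then r[6]=28)
r[10] = 45  (first piece 3, then r[7]=31)
Maximum revenue is $45.
Now minimize piece count subject to staying optimal: for each k, pieces[k] = 1 + min over i with p[i]+r[k−i]=r[k] of pieces[k−i].
pieces[7] = 1
pieces[8] = 3
pieces[9] = 3
pieces[10] = 2

2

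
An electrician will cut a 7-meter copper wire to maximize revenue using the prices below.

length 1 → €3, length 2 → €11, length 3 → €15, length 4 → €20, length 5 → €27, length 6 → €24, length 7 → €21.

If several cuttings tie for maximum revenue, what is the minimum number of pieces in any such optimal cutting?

Consider every possible first cut. r[k] is the best of p[i]+r[k−i] over all sellable i≤k.
r[1] = 3
r[2] = max(3+3, 11+0) = 11
r[3] = max(3+11, 11+3, 15+0) = 15
r[4] = max(3+15, 11+11, 15+3, 20+0) = 22
r[5] = max(3+22, 11+15, 15+11, 20+3, 27+0) = 27
r[6] = max(3+27, 11+22, 15+15, 20+11, 27+3, 24+0) = 33
r[7] = max(3+33, 11+27, 15+22, …, 24+3, 21+0) = 38
Maximum revenue is €38.
Now minimize piece count subject to staying optimal: for each k, pieces[k] = 1 + min over i with p[i]+r[k−i]=r[k] of pieces[k−i].
pieces[4] = 2
pieces[5] = 1
pieces[6] = 3
pieces[7] = 2

2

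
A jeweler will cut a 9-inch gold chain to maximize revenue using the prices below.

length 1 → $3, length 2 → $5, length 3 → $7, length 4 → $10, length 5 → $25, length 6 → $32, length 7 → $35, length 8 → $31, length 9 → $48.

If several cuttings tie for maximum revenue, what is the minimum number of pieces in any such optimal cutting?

1

Build r[k] bottom-up: r[k] = max over allowed piece i of (p[i] + r[k−i]).
r[1] = 3
r[2] = 6  (first piece 1, then r[1]=3)
r[3] = 9  (first piece 1, then r[2]=6)
r[4] = 12  (first piece 1, then r[3]=9)
r[5] = 25
r[6] = 32
r[7] = 35  (first piece 1, then r[6]=32)
r[8] = 38  (first piece 1, then r[7]=35)
r[9] = 48
Maximum revenue is $48.
Now minimize piece count subject to staying optimal: for each k, pieces[k] = 1 + min over i with p[i]+r[k−i]=r[k] of pieces[k−i].
pieces[6] = 1
pieces[7] = 1
pieces[8] = 2
pieces[9] = 1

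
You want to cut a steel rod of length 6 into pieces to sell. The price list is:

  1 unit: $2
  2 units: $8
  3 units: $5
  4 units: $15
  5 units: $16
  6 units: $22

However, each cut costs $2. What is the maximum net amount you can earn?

Consider every possible first cut. v[k] is the best of p[i]+v[k−i] over all sellable i≤k, charging 2 whenever i<k.
v[1] = 2
v[2] = max(2+2-2, 8+0) = 8
v[3] = max(2+8-2, 8+2-2, 5+0) = 8
v[4] = max(2+8-2, 8+8-2, 5+2-2, 15+0) = 15
v[5] = max(2+15-2, 8+8-2, 5+8-2, 15+2-2, 16+0) = 16
v[6] = max(2+16-2, 8+15-2, 5+8-2, 15+8-2, 16+2-2, 22+0) = 22
Best is to make no cuts and sell whole for $22.

22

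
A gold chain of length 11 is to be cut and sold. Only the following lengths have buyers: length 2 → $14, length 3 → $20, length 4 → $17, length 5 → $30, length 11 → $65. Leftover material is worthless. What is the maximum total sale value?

76

Consider every possible first cut. r[k] is the best of p[i]+r[k−i] over all sellable i≤k.
r[1] = 0
r[2] = 14
r[3] = 20
r[4] = 28  (first piece 2, then r[2]=14)
r[5] = 34  (first piece 2, then r[3]=20)
r[6] = 42  (first piece 2, then r[4]=28)
r[7] = 48  (first piece 2, then r[5]=34)
r[8] = 56  (first piece 2, then r[6]=42)
r[9] = 62  (first piece 2, then r[7]=48)
r[10] = 70  (first piece 2, then r[8]=56)
r[11] = 76  (first piece 2, then r[9]=62)
One optimal cutting: 3 + 2 + 2 + 2 + 2 → $76.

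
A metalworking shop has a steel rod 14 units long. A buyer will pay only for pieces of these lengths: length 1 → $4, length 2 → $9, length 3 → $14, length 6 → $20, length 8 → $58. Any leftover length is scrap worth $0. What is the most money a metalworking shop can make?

86

Consider every possible first cut. r[k] is the best of p[i]+r[k−i] over all sellable i≤k.
r[1] = 4
r[2] = 9
r[3] = 14
r[4] = 18  (first piece 1, then r[3]=14)
r[5] = 23  (first piece 2, then r[3]=14)
r[6] = 28  (first piece 3, then r[3]=14)
r[7] = 32  (first piece 1, then r[6]=28)
r[8] = 58
r[9] = 62  (first piece 1, then r[8]=58)
r[10] = 67  (first piece 2, then r[8]=58)
r[11] = 72  (first piece 3, then r[8]=58)
r[12] = 76  (first piece 1, then r[11]=72)
r[13] = 81  (first piece 2, then r[11]=72)
r[14] = 86  (first piece 3, then r[11]=72)
One optimal cutting: 8 + 3 + 3 → $86.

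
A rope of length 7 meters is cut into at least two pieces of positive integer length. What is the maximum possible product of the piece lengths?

12

Define f[k] = max over 1≤i<k of i · max(k−i, f[k−i]); the inner max lets the remainder stay uncut if that's better.
f[2] = 1·max(1,0) = 1·1 = 1
f[3] = max(1·2, 2·1) = 2
f[4] = max(1·3, 2·2, 3·1) = 4
f[5] = max(1·4, 2·3, 3·2, 4·1) = 6
f[6] = max(1·6, 2·4, 3·3, 4·2, 5·1) = 9
f[7] = max(1·9, 2·6, 3·4, 4·3, 5·2, 6·1) = 12
One optimal split: 3 + 2 + 2; product 3·2·2 = 12.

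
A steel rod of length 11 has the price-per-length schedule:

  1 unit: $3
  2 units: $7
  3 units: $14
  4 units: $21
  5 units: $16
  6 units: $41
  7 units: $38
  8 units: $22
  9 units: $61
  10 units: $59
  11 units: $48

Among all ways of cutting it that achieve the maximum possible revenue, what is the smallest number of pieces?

2

Let r[k] be the best obtainable value from length k. For each k, try every first piece i and keep the best of price[i] + r[k−i].
r[1] = 3
r[2] = 7
r[3] = 14
r[4] = 21
r[5] = 24  (first piece 1, then r[4]=21)
r[6] = 41
r[7] = 44  (first piece 1, then r[6]=41)
r[8] = 48  (first piece 2, then r[6]=41)
r[9] = 61
r[10] = 64  (first piece 1, then r[9]=61)
r[11] = 68  (first piece 2, then r[9]=61)
Maximum revenue is $68.
Now minimize piece count subject to staying optimal: for each k, pieces[k] = 1 + min over i with p[i]+r[k−i]=r[k] of pieces[k−i].
pieces[8] = 2
pieces[9] = 1
pieces[10] = 2
pieces[11] = 2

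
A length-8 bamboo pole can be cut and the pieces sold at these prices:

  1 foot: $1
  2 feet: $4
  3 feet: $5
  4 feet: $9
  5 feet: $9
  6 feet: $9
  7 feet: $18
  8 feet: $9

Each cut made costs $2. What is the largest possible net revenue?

17

Let net[k] be the best obtainable value from length k. For each k, try every first piece i and keep the best of price[i] + net[k−i] minus the 2 cut fee when i<k.
net[1] = 1
net[2] = max(1+1-2, 4+0) = 4
net[3] = max(1+4-2, 4+1-2, 5+0) = 5
net[4] = max(1+5-2, 4+4-2, 5+1-2, 9+0) = 9
net[5] = max(1+9-2, 4+5-2, 5+4-2, 9+1-2, 9+0) = 9
net[6] = max(1+9-2, 4+9-2, 5+5-2, 9+4-2, 9+1-2, 9+0) = 11
net[7] = max(1+11-2, 4+9-2, 5+9-2, …, 9+1-2, 18+0) = 18
net[8] = max(1+18-2, 4+11-2, 5+9-2, …, 18+1-2, 9+0) = 17
One optimal plan: pieces 7 + 1 (1 cut) → $19 − $2 = $17.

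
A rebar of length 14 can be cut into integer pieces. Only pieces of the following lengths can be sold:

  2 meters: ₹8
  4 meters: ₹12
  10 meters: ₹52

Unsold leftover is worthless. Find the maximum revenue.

68

Consider every possible first cut. r[k] is the best of p[i]+r[k−i] over all sellable i≤k.
r[1] = 0
r[2] = 8
r[3] = 8
r[4] = max(8+8, 12+0) = 16
r[5] = max(8+8, 12+0) = 16
r[6] = max(8+16, 12+8) = 24
r[7] = max(8+16, 12+8) = 24
r[8] = max(8+24, 12+16) = 32
r[9] = max(8+24, 12+16) = 32
r[10] = max(8+32, 12+24, 52+0) = 52
r[11] = max(8+32, 12+24, 52+0) = 52
r[12] = max(8+52, 12+32, 52+8) = 60
r[13] = max(8+52, 12+32, 52+8) = 60
r[14] = max(8+60, 12+52, 52+16) = 68
One optimal cutting: 10 + 2 + 2 → ₹68.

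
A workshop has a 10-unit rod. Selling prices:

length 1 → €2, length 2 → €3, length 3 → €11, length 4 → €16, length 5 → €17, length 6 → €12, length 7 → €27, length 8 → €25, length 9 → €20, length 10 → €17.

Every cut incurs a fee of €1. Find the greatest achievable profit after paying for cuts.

Build net[k] bottom-up: net[k] = max over allowed piece i of (p[i] + net[k−i]) − 1 per cut.
net[1] = 2
net[2] = max(2+2-1, 3+0) = 3
net[3] = max(2+3-1, 3+2-1, 11+0) = 11
net[4] = max(2+11-1, 3+3-1, 11+2-1, 16+0) = 16
net[5] = max(2+16-1, 3+11-1, 11+3-1, 16+2-1, 17+0) = 17
net[6] = max(2+17-1, 3+16-1, 11+11-1, 16+3-1, 17+2-1, 12+0) = 21
net[7] = max(2+21-1, 3+17-1, 11+16-1, …, 12+2-1, 27+0) = 27
net[8] = max(2+27-1, 3+21-1, 11+17-1, …, 27+2-1, 25+0) = 31
net[9] = max(2+31-1, 3+27-1, 11+21-1, …, 25+2-1, 20+0) = 32
net[10] = max(2+32-1, 3+31-1, 11+27-1, …, 20+2-1, 17+0) = 37
One optimal plan: pieces 7 + 3 (1 cut) → €38 − €1 = €37.

37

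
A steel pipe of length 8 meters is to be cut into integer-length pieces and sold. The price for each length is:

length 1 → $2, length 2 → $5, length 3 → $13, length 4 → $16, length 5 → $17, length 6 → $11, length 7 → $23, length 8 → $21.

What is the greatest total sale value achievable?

Let r[k] be the best obtainable value from length k. For each k, try every first piece i and keep the best of price[i] + r[k−i].
r[1] = 2
r[2] = max(2+2, 5+0) = 5
r[3] = max(2+5, 5+2, 13+0) = 13
r[4] = max(2+13, 5+5, 13+2, 16+0) = 16
r[5] = max(2+16, 5+13, 13+5, 16+2, 17+0) = 18
r[6] = max(2+18, 5+16, 13+13, 16+5, 17+2, 11+0) = 26
r[7] = max(2+26, 5+18, 13+16, …, 11+2, 23+0) = 29
r[8] = max(2+29, 5+26, 13+18, …, 23+2, 21+0) = 32
One optimal cutting: 4 + 4 → $16 + $16 = $32.

32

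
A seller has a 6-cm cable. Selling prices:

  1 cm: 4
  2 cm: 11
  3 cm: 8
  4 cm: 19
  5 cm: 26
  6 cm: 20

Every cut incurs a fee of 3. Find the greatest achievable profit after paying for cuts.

27

Build net[k] bottom-up: net[k] = max over allowed piece i of (p[i] + net[k−i]) − 3 per cut.
net[1] = 4
net[2] = 11
net[3] = 12  (first piece 1, then net[2]=11)
net[4] = 19  (first piece 2, then net[2]=11)
net[5] = 26
net[6] = 27  (first piece 1, then net[5]=26)
One optimal plan: pieces 5 + 1 (1 cut) → 30 − 3 = 27.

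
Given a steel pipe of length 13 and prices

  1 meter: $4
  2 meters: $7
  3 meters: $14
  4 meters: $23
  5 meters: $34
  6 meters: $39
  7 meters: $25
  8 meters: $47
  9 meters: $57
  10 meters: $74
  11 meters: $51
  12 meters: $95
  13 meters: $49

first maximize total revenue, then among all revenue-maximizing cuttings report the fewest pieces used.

2

Build r[k] bottom-up: r[k] = max over allowed piece i of (p[i] + r[k−i]).
r[1] = 4
r[2] = max(4+4, 7+0) = 8
r[3] = max(4+8, 7+4, 14+0) = 14
r[4] = max(4+14, 7+8, 14+4, 23+0) = 23
r[5] = max(4+23, 7+14, 14+8, 23+4, 34+0) = 34
r[6] = max(4+34, 7+23, 14+14, 23+8, 34+4, 39+0) = 39
r[7] = max(4+39, 7+34, 14+23, …, 39+4, 25+0) = 43
r[8] = max(4+43, 7+39, 14+34, …, 25+4, 47+0) = 48
r[9] = max(4+48, 7+43, 14+39, …, 47+4, 57+0) = 57
r[10] = max(4+57, 7+48, 14+43, …, 57+4, 74+0) = 74
r[11] = max(4+74, 7+57, 14+48, …, 74+4, 51+0) = 78
r[12] = max(4+78, 7+74, 14+57, …, 51+4, 95+0) = 95
r[13] = max(4+95, 7+78, 14+74, …, 95+4, 49+0) = 99
Maximum revenue is $99.
Now minimize piece count subject to staying optimal: for each k, pieces[k] = 1 + min over i with p[i]+r[k−i]=r[k] of pieces[k−i].
pieces[10] = 1
pieces[11] = 2
pieces[12] = 1
pieces[13] = 2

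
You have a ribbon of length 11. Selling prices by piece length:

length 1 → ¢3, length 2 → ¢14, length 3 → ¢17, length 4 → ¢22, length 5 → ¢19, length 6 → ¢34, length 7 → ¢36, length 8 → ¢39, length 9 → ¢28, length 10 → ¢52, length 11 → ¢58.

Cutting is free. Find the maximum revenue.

73

Let R[k] be the best obtainable value from length k. For each k, try every first piece i and keep the best of price[i] + R[k−i].
R[1] = 3
R[2] = max(3+3, 14+0) = 14
R[3] = max(3+14, 14+3, 17+0) = 17
R[4] = max(3+17, 14+14, 17+3, 22+0) = 28
R[5] = max(3+28, 14+17, 17+14, 22+3, 19+0) = 31
R[6] = max(3+31, 14+28, 17+17, 22+14, 19+3, 34+0) = 42
R[7] = max(3+42, 14+31, 17+28, …, 34+3, 36+0) = 45
R[8] = max(3+45, 14+42, 17+31, …, 36+3, 39+0) = 56
R[9] = max(3+56, 14+45, 17+42, …, 39+3, 28+0) = 59
R[10] = max(3+59, 14+56, 17+45, …, 28+3, 52+0) = 70
R[11] = max(3+70, 14+59, 17+56, …, 52+3, 58+0) = 73
One optimal cutting: 2 + 2 + 2 + 2 + 2 + 1 → ¢14 + ¢14 + ¢14 + ¢14 + ¢14 + ¢3 = ¢73.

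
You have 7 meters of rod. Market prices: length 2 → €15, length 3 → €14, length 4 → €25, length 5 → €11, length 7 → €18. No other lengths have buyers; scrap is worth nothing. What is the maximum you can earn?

45

Build best[k] bottom-up: best[k] = max over allowed piece i of (p[i] + best[k−i]).
best[1] = 0
best[2] = 15
best[3] = max(15+0, 14+0) = 15
best[4] = max(15+15, 14+0, 25+0) = 30
best[5] = max(15+15, 14+15, 25+0, 11+0) = 30
best[6] = max(15+30, 14+15, 25+15, 11+0) = 45
best[7] = max(15+30, 14+30, 25+15, 11+15, 18+0) = 45
One optimal cutting: pieces 2 + 2 + 2 with 1 meter of scrap → €45.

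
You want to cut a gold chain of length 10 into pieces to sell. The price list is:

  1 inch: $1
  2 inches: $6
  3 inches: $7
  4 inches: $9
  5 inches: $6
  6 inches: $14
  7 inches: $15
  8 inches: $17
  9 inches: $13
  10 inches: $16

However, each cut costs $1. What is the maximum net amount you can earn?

Let v[k] be the best obtainable value from length k. For each k, try every first piece i and keep the best of price[i] + v[k−i] minus the 1 cut fee when i<k.
v[1] = 1
v[2] = 6
v[3] = 7
v[4] = 11  (first piece 2, then v[2]=6)
v[5] = 12  (first piece 2, then v[3]=7)
v[6] = 16  (first piece 2, then v[4]=11)
v[7] = 17  (first piece 2, then v[5]=12)
v[8] = 21  (first piece 2, then v[6]=16)
v[9] = 22  (first piece 2, then v[7]=17)
v[10] = 26  (first piece 2, then v[8]=21)
One optimal plan: pieces 2 + 2 + 2 + 2 + 2 (4 cuts) → $30 − $4 = $26.

26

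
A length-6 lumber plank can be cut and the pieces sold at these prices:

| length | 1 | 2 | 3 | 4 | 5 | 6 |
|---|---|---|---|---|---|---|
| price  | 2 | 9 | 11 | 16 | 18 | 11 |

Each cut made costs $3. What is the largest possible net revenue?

22

Consider every possible first cut. net[k] is the best of p[i]+net[k−i] over all sellable i≤k, charging 3 whenever i<k.
net[1] = 2
net[2] = 9
net[3] = 11
net[4] = 16
net[5] = 18
net[6] = 22  (first piece 2, then net[4]=16)
One optimal plan: pieces 4 + 2 (1 cut) → $25 − $3 = $22.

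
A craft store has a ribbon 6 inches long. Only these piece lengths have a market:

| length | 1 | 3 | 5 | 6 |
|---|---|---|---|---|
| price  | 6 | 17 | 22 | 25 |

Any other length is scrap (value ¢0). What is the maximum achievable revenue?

Consider every possible first cut. r[k] is the best of p[i]+r[k−i] over all sellable i≤k.
r[1] = 6
r[2] = 12  (first piece 1, then r[1]=6)
r[3] = max(6+12, 17+0) = 18
r[4] = max(6+18, 17+6) = 24
r[5] = max(6+24, 17+12, 22+0) = 30
r[6] = max(6+30, 17+18, 22+6, 25+0) = 36
One optimal cutting: 1 + 1 + 1 + 1 + 1 + 1 → ¢36.

36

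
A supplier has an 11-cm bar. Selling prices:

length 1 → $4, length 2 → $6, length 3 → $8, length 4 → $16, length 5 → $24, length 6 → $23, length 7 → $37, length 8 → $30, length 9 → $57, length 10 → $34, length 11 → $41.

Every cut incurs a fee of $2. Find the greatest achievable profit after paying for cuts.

61

Build v[k] bottom-up: v[k] = max over allowed piece i of (p[i] + v[k−i]) − 2 per cut.
v[1] = 4
v[2] = max(4+4-2, 6+0) = 6
v[3] = max(4+6-2, 6+4-2, 8+0) = 8
v[4] = max(4+8-2, 6+6-2, 8+4-2, 16+0) = 16
v[5] = max(4+16-2, 6+8-2, 8+6-2, 16+4-2, 24+0) = 24
v[6] = max(4+24-2, 6+16-2, 8+8-2, 16+6-2, 24+4-2, 23+0) = 26
v[7] = max(4+26-2, 6+24-2, 8+16-2, …, 23+4-2, 37+0) = 37
v[8] = max(4+37-2, 6+26-2, 8+24-2, …, 37+4-2, 30+0) = 39
v[9] = max(4+39-2, 6+37-2, 8+26-2, …, 30+4-2, 57+0) = 57
v[10] = max(4+57-2, 6+39-2, 8+37-2, …, 57+4-2, 34+0) = 59
v[11] = max(4+59-2, 6+57-2, 8+39-2, …, 34+4-2, 41+0) = 61
One optimal plan: pieces 9 + 1 + 1 (2 cuts) → $65 − $4 = $61.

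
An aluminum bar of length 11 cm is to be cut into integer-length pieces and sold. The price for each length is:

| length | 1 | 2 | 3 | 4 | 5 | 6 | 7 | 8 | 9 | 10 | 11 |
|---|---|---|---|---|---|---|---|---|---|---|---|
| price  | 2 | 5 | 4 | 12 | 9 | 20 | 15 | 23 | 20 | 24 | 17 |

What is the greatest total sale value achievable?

Let r[k] be the best obtainable value from length k. For each k, try every first piece i and keep the best of price[i] + r[k−i].
r[1] = 2
r[2] = max(2+2, 5+0) = 5
r[3] = max(2+5, 5+2, 4+0) = 7
r[4] = max(2+7, 5+5, 4+2, 12+0) = 12
r[5] = max(2+12, 5+7, 4+5, 12+2, 9+0) = 14
r[6] = max(2+14, 5+12, 4+7, 12+5, 9+2, 20+0) = 20
r[7] = max(2+20, 5+14, 4+12, …, 20+2, 15+0) = 22
r[8] = max(2+22, 5+20, 4+14, …, 15+2, 23+0) = 25
r[9] = max(2+25, 5+22, 4+20, …, 23+2, 20+0) = 27
r[10] = max(2+27, 5+25, 4+22, …, 20+2, 24+0) = 32
r[11] = max(2+32, 5+27, 4+25, …, 24+2, 17+0) = 34
One optimal cutting: 6 + 4 + 1 → $20 + $12 + $2 = $34.

34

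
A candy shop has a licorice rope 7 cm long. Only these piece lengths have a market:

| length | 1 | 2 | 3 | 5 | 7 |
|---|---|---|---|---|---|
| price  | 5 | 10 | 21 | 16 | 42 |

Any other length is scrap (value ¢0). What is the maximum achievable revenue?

47

Let f[k] be the best obtainable value from length k. For each k, try every first piece i and keep the best of price[i] + f[k−i].
f[1] = 5
f[2] = max(5+5, 10+0) = 10
f[3] = max(5+10, 10+5, 21+0) = 21
f[4] = max(5+21, 10+10, 21+5) = 26
f[5] = max(5+26, 10+21, 21+10, 16+0) = 31
f[6] = max(5+31, 10+26, 21+21, 16+5) = 42
f[7] = max(5+42, 10+31, 21+26, 16+10, 42+0) = 47
One optimal cutting: 3 + 3 + 1 → ¢47.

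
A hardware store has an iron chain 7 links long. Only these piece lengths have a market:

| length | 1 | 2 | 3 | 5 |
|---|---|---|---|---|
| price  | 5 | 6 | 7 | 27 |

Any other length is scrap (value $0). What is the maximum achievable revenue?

Consider every possible first cut. f[k] is the best of p[i]+f[k−i] over all sellable i≤k.
f[1] = 5
f[2] = 10  (first piece 1, then f[1]=5)
f[3] = 15  (first piece 1, then f[2]=10)
f[4] = 20  (first piece 1, then f[3]=15)
f[5] = 27
f[6] = 32  (first piece 1, then f[5]=27)
f[7] = 37  (first piece 1, then f[6]=32)
One optimal cutting: 5 + 1 + 1 → $37.

37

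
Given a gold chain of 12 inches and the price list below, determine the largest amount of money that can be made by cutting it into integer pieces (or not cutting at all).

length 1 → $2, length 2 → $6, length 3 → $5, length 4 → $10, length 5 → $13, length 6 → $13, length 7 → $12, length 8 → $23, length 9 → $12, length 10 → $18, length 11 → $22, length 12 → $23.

Consider every possible first cut. best[k] is the best of p[i]+best[k−i] over all sellable i≤k.
best[1] = 2
best[2] = 6
best[3] = 8  (first piece 1, then best[2]=6)
best[4] = 12  (first piece 2, then best[2]=6)
best[5] = 14  (first piece 1, then best[4]=12)
best[6] = 18  (first piece 2, then best[4]=12)
best[7] = 20  (first piece 1, then best[6]=18)
best[8] = 24  (first piece 2, then best[6]=18)
best[9] = 26  (first piece 1, then best[8]=24)
best[10] = 30  (first piece 2, then best[8]=24)
best[11] = 32  (first piece 1, then best[10]=30)
best[12] = 36  (first piece 2, then best[10]=30)
One optimal cutting: 2 + 2 + 2 + 2 + 2 + 2 → $6 + $6 + $6 + $6 + $6 + $6 = $36.

36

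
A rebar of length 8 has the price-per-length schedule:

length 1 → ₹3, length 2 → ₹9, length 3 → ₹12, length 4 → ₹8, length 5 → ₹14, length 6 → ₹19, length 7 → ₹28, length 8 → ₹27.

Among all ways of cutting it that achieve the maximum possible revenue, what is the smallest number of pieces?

Consider every possible first cut. r[k] is the best of p[i]+r[k−i] over all sellable i≤k.
r[1] = 3
r[2] = max(3+3, 9+0) = 9
r[3] = max(3+9, 9+3, 12+0) = 12
r[4] = max(3+12, 9+9, 12+3, 8+0) = 18
r[5] = max(3+18, 9+12, 12+9, 8+3, 14+0) = 21
r[6] = max(3+21, 9+18, 12+12, 8+9, 14+3, 19+0) = 27
r[7] = max(3+27, 9+21, 12+18, …, 19+3, 28+0) = 30
r[8] = max(3+30, 9+27, 12+21, …, 28+3, 27+0) = 36
Maximum revenue is ₹36.
Now minimize piece count subject to staying optimal: for each k, pieces[k] = 1 + min over i with p[i]+r[k−i]=r[k] of pieces[k−i].
pieces[5] = 2
pieces[6] = 3
pieces[7] = 3
pieces[8] = 4

4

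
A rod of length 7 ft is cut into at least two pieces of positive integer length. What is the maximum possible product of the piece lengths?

Let f[k] be the best product for length k (with at least one cut). For each first piece i, the rest contributes max(k−i, f[k−i]).
f[2] = 1*max(1,0) = 1*1 = 1
f[3] = max(1*2, 2*1) = 2
f[4] = max(1*3, 2*2, 3*1) = 4
f[5] = max(1*4, 2*3, 3*2, 4*1) = 6
f[6] = max(1*6, 2*4, 3*3, 4*2, 5*1) = 9
f[7] = max(1*9, 2*6, 3*4, 4*3, 5*2, 6*1) = 12
One optimal split: 3 + 2 + 2; product 3*2*2 = 12.

12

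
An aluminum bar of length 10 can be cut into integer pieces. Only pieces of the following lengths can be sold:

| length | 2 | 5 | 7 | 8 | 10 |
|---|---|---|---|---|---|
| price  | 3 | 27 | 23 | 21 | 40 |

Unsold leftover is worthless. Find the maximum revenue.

Let best[k] be the best obtainable value from length k. For each k, try every first piece i and keep the best of price[i] + best[k−i].
best[1] = 0
best[2] = 3
best[3] = 3
best[4] = 6  (first piece 2, then best[2]=3)
best[5] = max(3+3, 27+0) = 27
best[6] = max(3+6, 27+0) = 27
best[7] = max(3+27, 27+3, 23+0) = 30
best[8] = max(3+27, 27+3, 23+0, 21+0) = 30
best[9] = max(3+30, 27+6, 23+3, 21+0) = 33
best[10] = max(3+30, 27+27, 23+3, 21+3, 40+0) = 54
One optimal cutting: 5 + 5 → $54.

54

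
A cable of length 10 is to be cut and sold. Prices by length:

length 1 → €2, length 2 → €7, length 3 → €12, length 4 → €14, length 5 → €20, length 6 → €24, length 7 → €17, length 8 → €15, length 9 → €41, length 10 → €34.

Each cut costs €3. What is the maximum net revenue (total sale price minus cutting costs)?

40

Build net[k] bottom-up: net[k] = max over allowed piece i of (p[i] + net[k−i]) − 3 per cut.
net[1] = 2
net[2] = max(2+2-3, 7+0) = 7
net[3] = max(2+7-3, 7+2-3, 12+0) = 12
net[4] = max(2+12-3, 7+7-3, 12+2-3, 14+0) = 14
net[5] = max(2+14-3, 7+12-3, 12+7-3, 14+2-3, 20+0) = 20
net[6] = max(2+20-3, 7+14-3, 12+12-3, 14+7-3, 20+2-3, 24+0) = 24
net[7] = max(2+24-3, 7+20-3, 12+14-3, …, 24+2-3, 17+0) = 24
net[8] = max(2+24-3, 7+24-3, 12+20-3, …, 17+2-3, 15+0) = 29
net[9] = max(2+29-3, 7+24-3, 12+24-3, …, 15+2-3, 41+0) = 41
net[10] = max(2+41-3, 7+29-3, 12+24-3, …, 41+2-3, 34+0) = 40
One optimal plan: pieces 9 + 1 (1 cut) → €43 − €3 = €40.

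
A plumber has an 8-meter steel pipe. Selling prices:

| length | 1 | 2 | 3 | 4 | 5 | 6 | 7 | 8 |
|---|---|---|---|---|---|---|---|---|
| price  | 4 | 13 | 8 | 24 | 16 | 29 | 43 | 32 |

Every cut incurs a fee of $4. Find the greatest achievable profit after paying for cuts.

44

Build v[k] bottom-up: v[k] = max over allowed piece i of (p[i] + v[k−i]) − 4 per cut.
v[1] = 4
v[2] = max(4+4-4, 13+0) = 13
v[3] = max(4+13-4, 13+4-4, 8+0) = 13
v[4] = max(4+13-4, 13+13-4, 8+4-4, 24+0) = 24
v[5] = max(4+24-4, 13+13-4, 8+13-4, 24+4-4, 16+0) = 24
v[6] = max(4+24-4, 13+24-4, 8+13-4, 24+13-4, 16+4-4, 29+0) = 33
v[7] = max(4+33-4, 13+24-4, 8+24-4, …, 29+4-4, 43+0) = 43
v[8] = max(4+43-4, 13+33-4, 8+24-4, …, 43+4-4, 32+0) = 44
One optimal plan: pieces 4 + 4 (1 cut) → $48 − $4 = $44.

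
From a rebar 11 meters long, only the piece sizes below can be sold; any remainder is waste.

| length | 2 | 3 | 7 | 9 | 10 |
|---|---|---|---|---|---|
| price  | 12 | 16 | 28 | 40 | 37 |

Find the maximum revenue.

Build best[k] bottom-up: best[k] = max over allowed piece i of (p[i] + best[k−i]).
best[1] = 0
best[2] = 12
best[3] = 16
best[4] = 24  (first piece 2, then best[2]=12)
best[5] = 28  (first piece 2, then best[3]=16)
best[6] = 36  (first piece 2, then best[4]=24)
best[7] = 40  (first piece 2, then best[5]=28)
best[8] = 48  (first piece 2, then best[6]=36)
best[9] = 52  (first piece 2, then best[7]=40)
best[10] = 60  (first piece 2, then best[8]=48)
best[11] = 64  (first piece 2, then best[9]=52)
One optimal cutting: 3 + 2 + 2 + 2 + 2 → ₹64.

64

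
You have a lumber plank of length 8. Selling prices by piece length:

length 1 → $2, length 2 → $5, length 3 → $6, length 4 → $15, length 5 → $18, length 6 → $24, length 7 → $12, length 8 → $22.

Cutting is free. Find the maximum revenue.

30

Let R[k] be the best obtainable value from length k. For each k, try every first piece i and keep the best of price[i] + R[k−i].
R[1] = 2
R[2] = 5
R[3] = 7  (first piece 1, then R[2]=5)
R[4] = 15
R[5] = 18
R[6] = 24
R[7] = 26  (first piece 1, then R[6]=24)
R[8] = 30  (first piece 4, then R[4]=15)
One optimal cutting: 4 + 4 → $15 + $15 = $30.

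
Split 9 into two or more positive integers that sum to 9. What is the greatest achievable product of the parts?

27

Let P[k] be the best product for length k (with at least one cut). For each first piece i, the rest contributes max(k−i, P[k−i]).
P[2] = 1·max(1,0) = 1·1 = 1
P[3] = 1·max(2,1) = 1·2 = 2
P[4] = 2·max(2,1) = 2·2 = 4
P[5] = 2·max(3,2) = 2·3 = 6
P[6] = 3·max(3,2) = 3·3 = 9
P[7] = 2·max(5,6) = 2·6 = 12
P[8] = 2·max(6,9) = 2·9 = 18
P[9] = 3·max(6,9) = 3·9 = 27
One optimal split: 3 + 3 + 3; product 3·3·3 = 27.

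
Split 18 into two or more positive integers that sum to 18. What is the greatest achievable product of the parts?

Fill prod[k] for k=2..18: at each k try every first piece i and multiply by the better of (k−i) uncut or prod[k−i].
prod[2] = 1·max(1,0) = 1·1 = 1
prod[3] = 1·max(2,1) = 1·2 = 2
prod[4] = 2·max(2,1) = 2·2 = 4
prod[5] = 2·max(3,2) = 2·3 = 6
prod[6] = 3·max(3,2) = 3·3 = 9
prod[7] = 2·max(5,6) = 2·6 = 12
prod[8] = 2·max(6,9) = 2·9 = 18
prod[9] = 3·max(6,9) = 3·9 = 27
prod[10] = 2·max(8,18) = 2·18 = 36
prod[11] = 2·max(9,27) = 2·27 = 54
prod[12] = 3·max(9,27) = 3·27 = 81
prod[13] = 2·max(11,54) = 2·54 = 108
prod[14] = 2·max(12,81) = 2·81 = 162
prod[15] = 3·max(12,81) = 3·81 = 243
prod[16] = 2·max(14,162) = 2·162 = 324
prod[17] = 2·max(15,243) = 2·243 = 486
prod[18] = 3·max(15,243) = 3·243 = 729
One optimal split: 3 + 3 + 3 + 3 + 3 + 3; product 3·3·3·3·3·3 = 729.

729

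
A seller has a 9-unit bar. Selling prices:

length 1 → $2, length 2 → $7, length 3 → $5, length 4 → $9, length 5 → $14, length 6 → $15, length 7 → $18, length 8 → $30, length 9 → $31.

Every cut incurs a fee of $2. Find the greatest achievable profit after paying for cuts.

31

Let v[k] be the best obtainable value from length k. For each k, try every first piece i and keep the best of price[i] + v[k−i] minus the 2 cut fee when i<k.
v[1] = 2
v[2] = 7
v[3] = 7  (first piece 1, then v[2]=7)
v[4] = 12  (first piece 2, then v[2]=7)
v[5] = 14
v[6] = 17  (first piece 2, then v[4]=12)
v[7] = 19  (first piece 2, then v[5]=14)
v[8] = 30
v[9] = 31
Best is to make no cuts and sell whole for $31.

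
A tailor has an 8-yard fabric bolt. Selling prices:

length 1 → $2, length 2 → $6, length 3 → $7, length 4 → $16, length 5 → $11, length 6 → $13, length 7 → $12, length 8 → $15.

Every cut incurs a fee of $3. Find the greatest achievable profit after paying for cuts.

Build r[k] bottom-up: r[k] = max over allowed piece i of (p[i] + r[k−i]) − 3 per cut.
r[1] = 2
r[2] = max(2+2-3, 6+0) = 6
r[3] = max(2+6-3, 6+2-3, 7+0) = 7
r[4] = max(2+7-3, 6+6-3, 7+2-3, 16+0) = 16
r[5] = max(2+16-3, 6+7-3, 7+6-3, 16+2-3, 11+0) = 15
r[6] = max(2+15-3, 6+16-3, 7+7-3, 16+6-3, 11+2-3, 13+0) = 19
r[7] = max(2+19-3, 6+15-3, 7+16-3, …, 13+2-3, 12+0) = 20
r[8] = max(2+20-3, 6+19-3, 7+15-3, …, 12+2-3, 15+0) = 29
One optimal plan: pieces 4 + 4 (1 cut) → $32 − $3 = $29.

29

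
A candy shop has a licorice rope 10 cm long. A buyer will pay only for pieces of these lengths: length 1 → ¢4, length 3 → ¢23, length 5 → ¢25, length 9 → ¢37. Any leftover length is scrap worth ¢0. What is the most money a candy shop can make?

73

Let r[k] be the best obtainable value from length k. For each k, try every first piece i and keep the best of price[i] + r[k−i].
r[1] = 4
r[2] = 8  (first piece 1, then r[1]=4)
r[3] = max(4+8, 23+0) = 23
r[4] = max(4+23, 23+4) = 27
r[5] = max(4+27, 23+8, 25+0) = 31
r[6] = max(4+31, 23+23, 25+4) = 46
r[7] = max(4+46, 23+27, 25+8) = 50
r[8] = max(4+50, 23+31, 25+23) = 54
r[9] = max(4+54, 23+46, 25+27, 37+0) = 69
r[10] = max(4+69, 23+50, 25+31, 37+4) = 73
One optimal cutting: 3 + 3 + 3 + 1 → ¢73.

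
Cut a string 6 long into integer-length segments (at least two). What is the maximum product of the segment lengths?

9

Fill g[k] for k=2..6: at each k try every first piece i and multiply by the better of (k−i) uncut or g[k−i].
g[2] = 1*max(1,0) = 1*1 = 1
g[3] = 1*max(2,1) = 1*2 = 2
g[4] = 2*max(2,1) = 2*2 = 4
g[5] = 2*max(3,2) = 2*3 = 6
g[6] = 3*max(3,2) = 3*3 = 9
One optimal split: 3 + 3; product 3*3 = 9.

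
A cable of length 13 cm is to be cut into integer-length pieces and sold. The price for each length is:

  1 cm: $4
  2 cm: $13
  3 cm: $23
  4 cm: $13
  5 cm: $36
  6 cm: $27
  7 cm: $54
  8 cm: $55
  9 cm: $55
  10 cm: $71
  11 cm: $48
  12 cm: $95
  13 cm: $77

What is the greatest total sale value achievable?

Let R[k] be the best obtainable value from length k. For each k, try every first piece i and keep the best of price[i] + R[k−i].
R[1] = 4
R[2] = max(4+4, 13+0) = 13
R[3] = max(4+13, 13+4, 23+0) = 23
R[4] = max(4+23, 13+13, 23+4, 13+0) = 27
R[5] = max(4+27, 13+23, 23+13, 13+4, 36+0) = 36
R[6] = max(4+36, 13+27, 23+23, 13+13, 36+4, 27+0) = 46
R[7] = max(4+46, 13+36, 23+27, …, 27+4, 54+0) = 54
R[8] = max(4+54, 13+46, 23+36, …, 54+4, 55+0) = 59
R[9] = max(4+59, 13+54, 23+46, …, 55+4, 55+0) = 69
R[10] = max(4+69, 13+59, 23+54, …, 55+4, 71+0) = 77
R[11] = max(4+77, 13+69, 23+59, …, 71+4, 48+0) = 82
R[12] = max(4+82, 13+77, 23+69, …, 48+4, 95+0) = 95
R[13] = max(4+95, 13+82, 23+77, …, 95+4, 77+0) = 100
One optimal cutting: 7 + 3 + 3 → $54 + $23 + $23 = $100.

100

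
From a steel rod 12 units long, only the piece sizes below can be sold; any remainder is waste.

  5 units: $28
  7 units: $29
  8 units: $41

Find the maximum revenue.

57

Consider every possible first cut. r[k] is the best of p[i]+r[k−i] over all sellable i≤k.
r[1] = 0
r[2] = 0
r[3] = 0
r[4] = 0
r[5] = 28
r[6] = 28
r[7] = max(28+0, 29+0) = 29
r[8] = max(28+0, 29+0, 41+0) = 41
r[9] = max(28+0, 29+0, 41+0) = 41
r[10] = max(28+28, 29+0, 41+0) = 56
r[11] = max(28+28, 29+0, 41+0) = 56
r[12] = max(28+29, 29+28, 41+0) = 57
One optimal cutting: 7 + 5 → $57.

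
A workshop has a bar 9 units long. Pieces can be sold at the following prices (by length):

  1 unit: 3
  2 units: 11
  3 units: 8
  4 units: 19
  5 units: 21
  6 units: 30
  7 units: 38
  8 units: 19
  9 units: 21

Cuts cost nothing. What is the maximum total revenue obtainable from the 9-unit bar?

49

Build R[k] bottom-up: R[k] = max over allowed piece i of (p[i] + R[k−i]).
R[1] = 3
R[2] = max(3+3, 11+0) = 11
R[3] = max(3+11, 11+3, 8+0) = 14
R[4] = max(3+14, 11+11, 8+3, 19+0) = 22
R[5] = max(3+22, 11+14, 8+11, 19+3, 21+0) = 25
R[6] = max(3+25, 11+22, 8+14, 19+11, 21+3, 30+0) = 33
R[7] = max(3+33, 11+25, 8+22, …, 30+3, 38+0) = 38
R[8] = max(3+38, 11+33, 8+25, …, 38+3, 19+0) = 44
R[9] = max(3+44, 11+38, 8+33, …, 19+3, 21+0) = 49
One optimal cutting: 7 + 2 → 38 + 11 = 49.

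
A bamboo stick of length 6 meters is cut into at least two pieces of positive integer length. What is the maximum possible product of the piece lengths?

Define P[k] = max over 1≤i<k of i · max(k−i, P[k−i]); the inner max lets the remainder stay uncut if that's better.
P[2] = 1×max(1,0) = 1×1 = 1
P[3] = 1×max(2,1) = 1×2 = 2
P[4] = 2×max(2,1) = 2×2 = 4
P[5] = 2×max(3,2) = 2×3 = 6
P[6] = 3×max(3,2) = 3×3 = 9
One optimal split: 3 + 3; product 3×3 = 9.

9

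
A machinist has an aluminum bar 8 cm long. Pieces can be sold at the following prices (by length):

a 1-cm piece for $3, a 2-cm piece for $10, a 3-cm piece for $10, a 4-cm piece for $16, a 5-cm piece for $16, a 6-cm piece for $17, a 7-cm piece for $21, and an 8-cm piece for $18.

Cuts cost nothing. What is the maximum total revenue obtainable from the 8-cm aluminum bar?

40

Build best[k] bottom-up: best[k] = max over allowed piece i of (p[i] + best[k−i]).
best[1] = 3
best[2] = 10
best[3] = 13  (first piece 1, then best[2]=10)
best[4] = 20  (first piece 2, then best[2]=10)
best[5] = 23  (first piece 1, then best[4]=20)
best[6] = 30  (first piece 2, then best[4]=20)
best[7] = 33  (first piece 1, then best[6]=30)
best[8] = 40  (first piece 2, then best[6]=30)
One optimal cutting: 2 + 2 + 2 + 2 → $10 + $10 + $10 + $10 = $40.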